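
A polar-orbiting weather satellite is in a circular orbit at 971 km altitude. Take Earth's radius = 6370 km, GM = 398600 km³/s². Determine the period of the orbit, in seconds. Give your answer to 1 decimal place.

Semi-major axis a = 6370 + 971 = 7341 km. Period T = 2π√(a³/μ) = 2π√(7341³/398600) = 6259.6 s = 104.33 min.

6259.6 seconds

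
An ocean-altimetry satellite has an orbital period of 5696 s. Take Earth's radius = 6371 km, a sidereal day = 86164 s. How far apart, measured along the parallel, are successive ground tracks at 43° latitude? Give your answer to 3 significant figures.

Node shift per orbit = (5696.0/86164) × 360° = 23.80°.
Equatorial spacing = 23.80 × 111.2 km/° = 2646 km.
At 43° latitude, spacing = 2646 × cos(43°) = 1935 km.

1940 km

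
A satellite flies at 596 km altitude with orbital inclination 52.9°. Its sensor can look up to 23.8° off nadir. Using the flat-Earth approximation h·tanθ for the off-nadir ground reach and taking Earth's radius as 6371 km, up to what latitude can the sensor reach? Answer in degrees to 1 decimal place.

55.3°

For a prograde orbit the ground track reaches latitude ±i = ±52.9°.
Sensor half-swath on the ground ≈ 596·tan(23.8°) = 263 km = 2.36° of latitude.
Maximum observable latitude ≈ 52.9 + 2.36 = 55.3°.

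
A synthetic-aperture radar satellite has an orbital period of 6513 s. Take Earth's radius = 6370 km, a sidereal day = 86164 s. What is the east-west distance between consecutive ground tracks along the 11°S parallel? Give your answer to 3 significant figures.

Node shift per orbit = (6513.0/86164) × 360° = 27.21°.
Equatorial spacing = 27.21 × 111.2 km/° = 3025 km.
At 11° latitude, spacing = 3025 × cos(11°) = 2970 km.

2970 km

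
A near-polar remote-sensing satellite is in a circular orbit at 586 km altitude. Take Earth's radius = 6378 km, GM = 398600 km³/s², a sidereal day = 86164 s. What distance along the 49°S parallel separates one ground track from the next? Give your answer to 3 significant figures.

Semi-major axis a = 6378 + 586 = 6964 km. Period T = 2π√(a³/μ) = 2π√(6964³/398600) = 5783.6 s = 96.39 min.
Node shift per orbit = (5783.6/86164) × 360° = 24.16°.
Equatorial spacing = 24.16 × 111.3 km/° = 2690 km.
At 49° latitude, spacing = 2690 × cos(49°) = 1765 km.

1760 km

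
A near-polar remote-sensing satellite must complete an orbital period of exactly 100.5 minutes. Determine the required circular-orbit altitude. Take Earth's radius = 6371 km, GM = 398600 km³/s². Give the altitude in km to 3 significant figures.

T = 100.5 min = 6030.0 s.
From T = 2π√(a³/μ): a = (μ T²/4π²)^(1/3) = (398600 × 6030.0² / 4π²)^(1/3) = 7160 km.
Altitude h = a − R = 7160 − 6371 = 789 km.

789 km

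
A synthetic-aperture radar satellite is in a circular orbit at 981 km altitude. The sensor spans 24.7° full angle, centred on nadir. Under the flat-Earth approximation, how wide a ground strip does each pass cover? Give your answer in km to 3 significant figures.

430 km

Half-angle = 24.7°/2 = 12.35°.
Swath width ≈ 2h·tan(θ/2) = 2 × 981 × tan(12.35°) = 429.6 km.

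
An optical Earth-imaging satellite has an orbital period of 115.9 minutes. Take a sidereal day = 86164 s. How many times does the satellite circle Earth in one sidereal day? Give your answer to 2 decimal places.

T = 115.9 min = 6954.0 s.
Orbits per sidereal day = 86164 / 6954.0 = 12.391.

12.39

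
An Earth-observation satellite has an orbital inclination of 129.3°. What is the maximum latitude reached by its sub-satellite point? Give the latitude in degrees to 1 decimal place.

Retrograde orbit: the ground track reaches ±(180° − i) = ±(180 − 129.3) = ±50.7°.

50.7°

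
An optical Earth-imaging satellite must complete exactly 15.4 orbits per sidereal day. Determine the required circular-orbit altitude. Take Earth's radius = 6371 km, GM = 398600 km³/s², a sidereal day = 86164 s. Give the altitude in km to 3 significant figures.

Required period T = 86164 / 15.4 = 5595.1 s.
From T = 2π√(a³/μ): a = (μ T²/4π²)^(1/3) = (398600 × 5595.1² / 4π²)^(1/3) = 6812 km.
Altitude h = a − R = 6812 − 6371 = 441 km.

441 km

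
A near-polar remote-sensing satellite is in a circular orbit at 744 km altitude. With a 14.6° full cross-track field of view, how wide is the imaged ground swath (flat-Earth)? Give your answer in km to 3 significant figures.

191 km

Half-angle = 14.6°/2 = 7.3°.
Swath width ≈ 2h·tan(θ/2) = 2 × 744 × tan(7.3°) = 190.6 km.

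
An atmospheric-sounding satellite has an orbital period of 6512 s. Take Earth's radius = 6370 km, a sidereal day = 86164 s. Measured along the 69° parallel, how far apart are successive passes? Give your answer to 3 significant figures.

1080 km

Node shift per orbit = (6512.0/86164) × 360° = 27.21°.
Equatorial spacing = 27.21 × 111.2 km/° = 3025 km.
At 69° latitude, spacing = 3025 × cos(69°) = 1084 km.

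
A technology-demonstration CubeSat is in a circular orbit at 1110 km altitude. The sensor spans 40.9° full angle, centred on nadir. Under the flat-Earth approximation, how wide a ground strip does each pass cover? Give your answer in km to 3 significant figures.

Half-angle = 40.9°/2 = 20.45°.
Swath width ≈ 2h·tan(θ/2) = 2 × 1110 × tan(20.45°) = 827.8 km.

828 km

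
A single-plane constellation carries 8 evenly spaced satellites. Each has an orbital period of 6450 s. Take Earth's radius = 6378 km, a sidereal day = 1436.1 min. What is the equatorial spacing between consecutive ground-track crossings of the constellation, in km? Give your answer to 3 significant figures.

Single-satellite node shift = (6450.0/86166) × 360° = 26.95°.
With 8 satellites evenly phased, successive equator crossings are 26.95/8 = 3.368° apart.
That is 3.368 × 111.3 = 375 km at the equator.

375 km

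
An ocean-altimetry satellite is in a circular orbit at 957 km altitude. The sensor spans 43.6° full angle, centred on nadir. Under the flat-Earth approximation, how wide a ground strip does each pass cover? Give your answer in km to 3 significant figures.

766 km

Half-angle = 43.6°/2 = 21.8°.
Swath width ≈ 2h·tan(θ/2) = 2 × 957 × tan(21.8°) = 765.5 km.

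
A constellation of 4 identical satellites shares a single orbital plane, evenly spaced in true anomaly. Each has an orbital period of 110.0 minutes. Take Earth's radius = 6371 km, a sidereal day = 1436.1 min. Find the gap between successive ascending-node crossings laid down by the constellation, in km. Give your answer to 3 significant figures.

T = 110.0 min = 6600.0 s.
Single-satellite node shift = (6600.0/86166) × 360° = 27.57°.
With 4 satellites evenly phased, successive equator crossings are 27.57/4 = 6.894° apart.
That is 6.894 × 111.2 = 767 km at the equator.

767 km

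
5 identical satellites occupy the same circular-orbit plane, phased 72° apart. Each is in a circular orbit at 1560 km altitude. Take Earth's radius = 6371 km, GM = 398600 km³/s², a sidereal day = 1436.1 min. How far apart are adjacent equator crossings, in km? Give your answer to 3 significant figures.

653 km

Semi-major axis a = 6371 + 1560 = 7931 km. Period T = 2π√(a³/μ) = 2π√(7931³/398600) = 7029.2 s = 117.15 min.
Single-satellite node shift = (7029.2/86166) × 360° = 29.37°.
With 5 satellites evenly phased, successive equator crossings are 29.37/5 = 5.874° apart.
That is 5.874 × 111.2 = 653 km at the equator.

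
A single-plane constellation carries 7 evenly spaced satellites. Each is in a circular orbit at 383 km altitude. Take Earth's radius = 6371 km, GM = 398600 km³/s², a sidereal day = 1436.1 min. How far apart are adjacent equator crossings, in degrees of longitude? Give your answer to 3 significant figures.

Semi-major axis a = 6371 + 383 = 6754 km. Period T = 2π√(a³/μ) = 2π√(6754³/398600) = 5524.0 s = 92.07 min.
Single-satellite node shift = (5524.0/86166) × 360° = 23.08°.
With 7 satellites evenly phased, successive equator crossings are 23.08/7 = 3.297° apart.

3.30°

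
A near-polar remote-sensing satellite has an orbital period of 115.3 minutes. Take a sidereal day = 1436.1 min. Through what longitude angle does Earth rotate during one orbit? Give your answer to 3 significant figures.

T = 115.3 min = 6918.0 s.
During one orbit Earth rotates (6918.0 / 86166) × 360° = 28.90°.

28.9°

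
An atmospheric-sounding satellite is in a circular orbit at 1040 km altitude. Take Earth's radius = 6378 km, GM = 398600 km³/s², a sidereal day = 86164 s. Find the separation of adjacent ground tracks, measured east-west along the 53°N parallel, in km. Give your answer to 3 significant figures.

Semi-major axis a = 6378 + 1040 = 7418 km. Period T = 2π√(a³/μ) = 2π√(7418³/398600) = 6358.3 s = 105.97 min.
Node shift per orbit = (6358.3/86164) × 360° = 26.57°.
Equatorial spacing = 26.57 × 111.3 km/° = 2957 km.
At 53° latitude, spacing = 2957 × cos(53°) = 1780 km.

1780 km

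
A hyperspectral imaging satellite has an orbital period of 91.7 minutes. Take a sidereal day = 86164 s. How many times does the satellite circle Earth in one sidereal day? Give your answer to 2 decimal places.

15.66

T = 91.7 min = 5502.0 s.
Orbits per sidereal day = 86164 / 5502.0 = 15.660.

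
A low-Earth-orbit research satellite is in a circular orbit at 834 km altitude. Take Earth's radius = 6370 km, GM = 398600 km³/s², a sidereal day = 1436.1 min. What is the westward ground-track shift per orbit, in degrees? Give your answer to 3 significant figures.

25.4°

Semi-major axis a = 6370 + 834 = 7204 km. Period T = 2π√(a³/μ) = 2π√(7204³/398600) = 6085.2 s = 101.42 min.
During one orbit Earth rotates (6085.2 / 86166) × 360° = 25.42°.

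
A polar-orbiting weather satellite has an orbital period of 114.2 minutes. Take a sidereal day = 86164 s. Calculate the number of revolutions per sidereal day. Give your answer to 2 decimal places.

T = 114.2 min = 6852.0 s.
Orbits per sidereal day = 86164 / 6852.0 = 12.575.

12.58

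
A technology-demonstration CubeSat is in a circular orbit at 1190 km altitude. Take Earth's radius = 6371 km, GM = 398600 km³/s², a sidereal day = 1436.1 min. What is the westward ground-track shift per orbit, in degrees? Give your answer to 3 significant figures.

27.3°

Semi-major axis a = 6371 + 1190 = 7561 km. Period T = 2π√(a³/μ) = 2π√(7561³/398600) = 6543.0 s = 109.05 min.
During one orbit Earth rotates (6543.0 / 86166) × 360° = 27.34°.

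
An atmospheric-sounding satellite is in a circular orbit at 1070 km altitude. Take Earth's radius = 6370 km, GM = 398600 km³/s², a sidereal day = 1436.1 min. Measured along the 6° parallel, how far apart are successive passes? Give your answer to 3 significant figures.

2950 km

Semi-major axis a = 6370 + 1070 = 7440 km. Period T = 2π√(a³/μ) = 2π√(7440³/398600) = 6386.6 s = 106.44 min.
Node shift per orbit = (6386.6/86166) × 360° = 26.68°.
Equatorial spacing = 26.68 × 111.2 km/° = 2967 km.
At 6° latitude, spacing = 2967 × cos(6°) = 2950 km.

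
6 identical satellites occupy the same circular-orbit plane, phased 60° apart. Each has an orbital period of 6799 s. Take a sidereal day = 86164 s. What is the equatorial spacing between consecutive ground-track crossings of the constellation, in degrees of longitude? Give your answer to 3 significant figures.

Single-satellite node shift = (6799.0/86164) × 360° = 28.41°.
With 6 satellites evenly phased, successive equator crossings are 28.41/6 = 4.734° apart.

4.73°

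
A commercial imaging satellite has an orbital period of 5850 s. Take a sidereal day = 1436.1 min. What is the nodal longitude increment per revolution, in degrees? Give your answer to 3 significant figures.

24.4°

During one orbit Earth rotates (5850.0 / 86166) × 360° = 24.44°.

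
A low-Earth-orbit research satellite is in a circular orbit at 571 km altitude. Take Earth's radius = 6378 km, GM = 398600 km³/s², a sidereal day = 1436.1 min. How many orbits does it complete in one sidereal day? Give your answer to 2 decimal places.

Semi-major axis a = 6378 + 571 = 6949 km. Period T = 2π√(a³/μ) = 2π√(6949³/398600) = 5764.9 s = 96.08 min.
Orbits per sidereal day = 86166 / 5764.9 = 14.947.

14.95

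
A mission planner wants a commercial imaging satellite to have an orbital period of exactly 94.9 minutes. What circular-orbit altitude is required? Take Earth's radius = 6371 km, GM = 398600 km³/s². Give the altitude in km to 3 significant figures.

521 km

T = 94.9 min = 5694.0 s.
From T = 2π√(a³/μ): a = (μ T²/4π²)^(1/3) = (398600 × 5694.0² / 4π²)^(1/3) = 6892 km.
Altitude h = a − R = 6892 − 6371 = 521 km.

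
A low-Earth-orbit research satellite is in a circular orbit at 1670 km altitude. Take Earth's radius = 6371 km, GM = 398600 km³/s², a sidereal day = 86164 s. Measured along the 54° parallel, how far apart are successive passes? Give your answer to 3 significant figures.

1960 km

Semi-major axis a = 6371 + 1670 = 8041 km. Period T = 2π√(a³/μ) = 2π√(8041³/398600) = 7175.9 s = 119.60 min.
Node shift per orbit = (7175.9/86164) × 360° = 29.98°.
Equatorial spacing = 29.98 × 111.2 km/° = 3334 km.
At 54° latitude, spacing = 3334 × cos(54°) = 1960 km.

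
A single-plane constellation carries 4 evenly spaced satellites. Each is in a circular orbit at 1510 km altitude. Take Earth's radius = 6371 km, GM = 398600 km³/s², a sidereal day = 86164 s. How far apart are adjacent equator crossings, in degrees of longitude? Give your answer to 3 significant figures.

7.27°

Semi-major axis a = 6371 + 1510 = 7881 km. Period T = 2π√(a³/μ) = 2π√(7881³/398600) = 6962.8 s = 116.05 min.
Single-satellite node shift = (6962.8/86164) × 360° = 29.09°.
With 4 satellites evenly phased, successive equator crossings are 29.09/4 = 7.273° apart.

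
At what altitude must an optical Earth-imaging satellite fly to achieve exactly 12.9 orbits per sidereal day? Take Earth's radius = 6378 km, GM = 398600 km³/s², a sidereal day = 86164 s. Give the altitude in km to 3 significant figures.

1290 km

Required period T = 86164 / 12.9 = 6679.4 s.
From T = 2π√(a³/μ): a = (μ T²/4π²)^(1/3) = (398600 × 6679.4² / 4π²)^(1/3) = 7666 km.
Altitude h = a − R = 7666 − 6378 = 1288 km.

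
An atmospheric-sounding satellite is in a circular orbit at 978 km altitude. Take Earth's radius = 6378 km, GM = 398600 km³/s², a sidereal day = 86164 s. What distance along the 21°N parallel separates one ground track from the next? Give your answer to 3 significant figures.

2730 km

Semi-major axis a = 6378 + 978 = 7356 km. Period T = 2π√(a³/μ) = 2π√(7356³/398600) = 6278.8 s = 104.65 min.
Node shift per orbit = (6278.8/86164) × 360° = 26.23°.
Equatorial spacing = 26.23 × 111.3 km/° = 2920 km.
At 21° latitude, spacing = 2920 × cos(21°) = 2726 km.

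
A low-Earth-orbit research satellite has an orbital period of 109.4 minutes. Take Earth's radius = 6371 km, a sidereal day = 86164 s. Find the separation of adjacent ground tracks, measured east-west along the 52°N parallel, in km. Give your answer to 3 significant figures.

1880 km

T = 109.4 min = 6564.0 s.
Node shift per orbit = (6564.0/86164) × 360° = 27.42°.
Equatorial spacing = 27.42 × 111.2 km/° = 3050 km.
At 52° latitude, spacing = 3050 × cos(52°) = 1877 km.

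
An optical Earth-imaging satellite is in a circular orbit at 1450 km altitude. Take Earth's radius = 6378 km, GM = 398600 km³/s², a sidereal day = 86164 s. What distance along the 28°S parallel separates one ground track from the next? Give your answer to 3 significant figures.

2830 km

Semi-major axis a = 6378 + 1450 = 7828 km. Period T = 2π√(a³/μ) = 2π√(7828³/398600) = 6892.7 s = 114.88 min.
Node shift per orbit = (6892.7/86164) × 360° = 28.80°.
Equatorial spacing = 28.80 × 111.3 km/° = 3206 km.
At 28° latitude, spacing = 3206 × cos(28°) = 2830 km.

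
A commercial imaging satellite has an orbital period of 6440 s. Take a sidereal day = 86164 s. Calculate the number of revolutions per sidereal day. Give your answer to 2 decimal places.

Orbits per sidereal day = 86164 / 6440.0 = 13.380.

13.38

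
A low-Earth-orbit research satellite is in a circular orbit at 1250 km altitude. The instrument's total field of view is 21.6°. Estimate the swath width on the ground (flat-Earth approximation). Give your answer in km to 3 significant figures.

477 km

Half-angle = 21.6°/2 = 10.8°.
Swath width ≈ 2h·tan(θ/2) = 2 × 1250 × tan(10.8°) = 476.9 km.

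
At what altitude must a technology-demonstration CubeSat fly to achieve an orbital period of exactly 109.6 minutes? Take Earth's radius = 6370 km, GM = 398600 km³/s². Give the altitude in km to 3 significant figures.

T = 109.6 min = 6576.0 s.
From T = 2π√(a³/μ): a = (μ T²/4π²)^(1/3) = (398600 × 6576.0² / 4π²)^(1/3) = 7586 km.
Altitude h = a − R = 7586 − 6370 = 1216 km.

1220 km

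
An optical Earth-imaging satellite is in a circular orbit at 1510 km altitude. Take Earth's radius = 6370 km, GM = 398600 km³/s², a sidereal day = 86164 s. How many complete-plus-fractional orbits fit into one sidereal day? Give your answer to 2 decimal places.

Semi-major axis a = 6370 + 1510 = 7880 km. Period T = 2π√(a³/μ) = 2π√(7880³/398600) = 6961.5 s = 116.02 min.
Orbits per sidereal day = 86164 / 6961.5 = 12.377.

12.38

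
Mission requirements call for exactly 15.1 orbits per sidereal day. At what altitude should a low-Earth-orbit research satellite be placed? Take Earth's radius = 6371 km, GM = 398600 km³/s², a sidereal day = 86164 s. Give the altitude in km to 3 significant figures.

531 km

Required period T = 86164 / 15.1 = 5706.2 s.
From T = 2π√(a³/μ): a = (μ T²/4π²)^(1/3) = (398600 × 5706.2² / 4π²)^(1/3) = 6902 km.
Altitude h = a − R = 6902 − 6371 = 531 km.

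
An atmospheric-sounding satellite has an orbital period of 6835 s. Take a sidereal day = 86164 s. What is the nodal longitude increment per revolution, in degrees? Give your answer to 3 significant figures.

28.6°

During one orbit Earth rotates (6835.0 / 86164) × 360° = 28.56°.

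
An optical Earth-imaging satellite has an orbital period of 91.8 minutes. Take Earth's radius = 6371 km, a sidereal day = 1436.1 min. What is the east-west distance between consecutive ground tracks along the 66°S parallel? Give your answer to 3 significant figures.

1040 km

T = 91.8 min = 5508.0 s.
Node shift per orbit = (5508.0/86166) × 360° = 23.01°.
Equatorial spacing = 23.01 × 111.2 km/° = 2559 km.
At 66° latitude, spacing = 2559 × cos(66°) = 1041 km.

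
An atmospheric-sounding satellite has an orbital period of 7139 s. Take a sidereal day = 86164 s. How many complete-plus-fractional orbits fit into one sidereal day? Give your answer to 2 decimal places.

12.07

Orbits per sidereal day = 86164 / 7139.0 = 12.069.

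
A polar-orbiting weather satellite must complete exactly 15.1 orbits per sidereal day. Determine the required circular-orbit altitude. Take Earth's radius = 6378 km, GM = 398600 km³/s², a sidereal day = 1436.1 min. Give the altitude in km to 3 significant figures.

Required period T = 86166 / 15.1 = 5706.4 s.
From T = 2π√(a³/μ): a = (μ T²/4π²)^(1/3) = (398600 × 5706.4² / 4π²)^(1/3) = 6902 km.
Altitude h = a − R = 6902 − 6378 = 524 km.

524 km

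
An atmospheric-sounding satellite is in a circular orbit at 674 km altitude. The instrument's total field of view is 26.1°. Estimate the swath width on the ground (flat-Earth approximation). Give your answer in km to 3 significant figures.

312 km

Half-angle = 26.1°/2 = 13.05°.
Swath width ≈ 2h·tan(θ/2) = 2 × 674 × tan(13.05°) = 312.4 km.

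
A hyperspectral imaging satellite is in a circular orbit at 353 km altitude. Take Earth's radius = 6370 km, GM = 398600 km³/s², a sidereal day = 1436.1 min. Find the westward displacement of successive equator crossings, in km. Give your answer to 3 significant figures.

2550 km

Semi-major axis a = 6370 + 353 = 6723 km. Period T = 2π√(a³/μ) = 2π√(6723³/398600) = 5486.0 s = 91.43 min.
During one orbit Earth rotates (5486.0 / 86166) × 360° = 22.92°.
At the equator that is 22.92° × (2π·6370/360) km/° = 22.92 × 111.2 = 2548 km.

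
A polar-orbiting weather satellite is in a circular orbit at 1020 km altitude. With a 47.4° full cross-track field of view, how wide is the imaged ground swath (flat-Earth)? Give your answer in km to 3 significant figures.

895 km

Half-angle = 47.4°/2 = 23.7°.
Swath width ≈ 2h·tan(θ/2) = 2 × 1020 × tan(23.7°) = 895.5 km.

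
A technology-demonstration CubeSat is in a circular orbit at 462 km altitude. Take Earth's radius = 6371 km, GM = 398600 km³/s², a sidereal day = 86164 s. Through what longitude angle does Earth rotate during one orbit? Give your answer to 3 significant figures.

23.5°

Semi-major axis a = 6371 + 462 = 6833 km. Period T = 2π√(a³/μ) = 2π√(6833³/398600) = 5621.2 s = 93.69 min.
During one orbit Earth rotates (5621.2 / 86164) × 360° = 23.49°.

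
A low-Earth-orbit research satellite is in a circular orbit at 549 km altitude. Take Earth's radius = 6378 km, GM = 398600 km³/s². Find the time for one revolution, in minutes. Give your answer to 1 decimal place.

Semi-major axis a = 6378 + 549 = 6927 km. Period T = 2π√(a³/μ) = 2π√(6927³/398600) = 5737.6 s = 95.63 min.

95.6 min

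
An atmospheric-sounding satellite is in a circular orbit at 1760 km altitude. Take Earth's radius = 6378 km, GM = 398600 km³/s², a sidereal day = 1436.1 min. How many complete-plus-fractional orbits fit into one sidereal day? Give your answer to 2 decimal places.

11.79

Semi-major axis a = 6378 + 1760 = 8138 km. Period T = 2π√(a³/μ) = 2π√(8138³/398600) = 7306.1 s = 121.77 min.
Orbits per sidereal day = 86166 / 7306.1 = 11.794.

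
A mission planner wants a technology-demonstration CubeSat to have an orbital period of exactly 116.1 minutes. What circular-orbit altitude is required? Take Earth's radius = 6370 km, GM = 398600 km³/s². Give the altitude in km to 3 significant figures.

1510 km

T = 116.1 min = 6966.0 s.
From T = 2π√(a³/μ): a = (μ T²/4π²)^(1/3) = (398600 × 6966.0² / 4π²)^(1/3) = 7883 km.
Altitude h = a − R = 7883 − 6370 = 1513 km.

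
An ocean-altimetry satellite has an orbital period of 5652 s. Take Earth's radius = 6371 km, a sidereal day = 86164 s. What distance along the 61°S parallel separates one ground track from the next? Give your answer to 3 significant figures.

Node shift per orbit = (5652.0/86164) × 360° = 23.61°.
Equatorial spacing = 23.61 × 111.2 km/° = 2626 km.
At 61° latitude, spacing = 2626 × cos(61°) = 1273 km.

1270 km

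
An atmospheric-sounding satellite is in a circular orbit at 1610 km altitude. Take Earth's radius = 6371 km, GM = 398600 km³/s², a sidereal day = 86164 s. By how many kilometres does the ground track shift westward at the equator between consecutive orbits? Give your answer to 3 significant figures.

3300 km

Semi-major axis a = 6371 + 1610 = 7981 km. Period T = 2π√(a³/μ) = 2π√(7981³/398600) = 7095.7 s = 118.26 min.
During one orbit Earth rotates (7095.7 / 86164) × 360° = 29.65°.
At the equator that is 29.65° × (2π·6371/360) km/° = 29.65 × 111.2 = 3297 km.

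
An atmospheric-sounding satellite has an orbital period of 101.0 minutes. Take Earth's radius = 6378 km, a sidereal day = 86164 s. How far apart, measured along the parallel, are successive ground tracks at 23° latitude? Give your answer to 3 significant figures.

T = 101.0 min = 6060.0 s.
Node shift per orbit = (6060.0/86164) × 360° = 25.32°.
Equatorial spacing = 25.32 × 111.3 km/° = 2818 km.
At 23° latitude, spacing = 2818 × cos(23°) = 2594 km.

2590 km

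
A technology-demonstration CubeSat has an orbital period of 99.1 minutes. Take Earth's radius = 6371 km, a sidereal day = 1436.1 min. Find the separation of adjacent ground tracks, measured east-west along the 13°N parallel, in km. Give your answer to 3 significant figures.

2690 km

T = 99.1 min = 5946.0 s.
Node shift per orbit = (5946.0/86166) × 360° = 24.84°.
Equatorial spacing = 24.84 × 111.2 km/° = 2762 km.
At 13° latitude, spacing = 2762 × cos(13°) = 2692 km.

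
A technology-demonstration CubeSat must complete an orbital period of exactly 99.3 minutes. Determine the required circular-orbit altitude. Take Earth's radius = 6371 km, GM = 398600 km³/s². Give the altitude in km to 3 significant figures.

732 km

T = 99.3 min = 5958.0 s.
From T = 2π√(a³/μ): a = (μ T²/4π²)^(1/3) = (398600 × 5958.0² / 4π²)^(1/3) = 7103 km.
Altitude h = a − R = 7103 − 6371 = 732 km.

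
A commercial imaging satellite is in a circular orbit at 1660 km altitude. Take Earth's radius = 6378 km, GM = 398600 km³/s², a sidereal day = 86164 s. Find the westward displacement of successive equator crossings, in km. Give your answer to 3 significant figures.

Semi-major axis a = 6378 + 1660 = 8038 km. Period T = 2π√(a³/μ) = 2π√(8038³/398600) = 7171.9 s = 119.53 min.
During one orbit Earth rotates (7171.9 / 86164) × 360° = 29.96°.
At the equator that is 29.96° × (2π·6378/360) km/° = 29.96 × 111.3 = 3336 km.

3340 km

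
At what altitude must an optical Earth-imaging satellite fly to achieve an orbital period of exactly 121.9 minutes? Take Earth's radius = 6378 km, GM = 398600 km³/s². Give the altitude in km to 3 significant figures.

T = 121.9 min = 7314.0 s.
From T = 2π√(a³/μ): a = (μ T²/4π²)^(1/3) = (398600 × 7314.0² / 4π²)^(1/3) = 8144 km.
Altitude h = a − R = 8144 − 6378 = 1766 km.

1770 km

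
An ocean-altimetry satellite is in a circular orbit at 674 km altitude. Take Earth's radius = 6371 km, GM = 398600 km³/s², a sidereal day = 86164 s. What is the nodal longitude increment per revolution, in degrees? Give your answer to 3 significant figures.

24.6°

Semi-major axis a = 6371 + 674 = 7045 km. Period T = 2π√(a³/μ) = 2π√(7045³/398600) = 5884.8 s = 98.08 min.
During one orbit Earth rotates (5884.8 / 86164) × 360° = 24.59°.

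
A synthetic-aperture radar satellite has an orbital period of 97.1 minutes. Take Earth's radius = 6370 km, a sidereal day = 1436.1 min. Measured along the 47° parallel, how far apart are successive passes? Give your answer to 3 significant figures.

1850 km

T = 97.1 min = 5826.0 s.
Node shift per orbit = (5826.0/86166) × 360° = 24.34°.
Equatorial spacing = 24.34 × 111.2 km/° = 2706 km.
At 47° latitude, spacing = 2706 × cos(47°) = 1846 km.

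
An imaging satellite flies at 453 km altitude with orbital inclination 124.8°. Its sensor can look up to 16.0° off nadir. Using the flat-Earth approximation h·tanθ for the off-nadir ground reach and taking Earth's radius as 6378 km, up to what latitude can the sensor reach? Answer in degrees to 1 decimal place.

Retrograde orbit: the ground track reaches ±(180° − i) = ±(180 − 124.8) = ±55.2°.
Sensor half-swath on the ground ≈ 453·tan(16.0°) = 130 km = 1.17° of latitude.
Maximum observable latitude ≈ 55.2 + 1.17 = 56.4°.

56.4°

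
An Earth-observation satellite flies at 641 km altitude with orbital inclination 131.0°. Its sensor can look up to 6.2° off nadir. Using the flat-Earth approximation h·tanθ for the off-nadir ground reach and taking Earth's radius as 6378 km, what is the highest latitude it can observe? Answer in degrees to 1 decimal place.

49.6°

Retrograde orbit: the ground track reaches ±(180° − i) = ±(180 − 131.0) = ±49.0°.
Sensor half-swath on the ground ≈ 641·tan(6.2°) = 70 km = 0.63° of latitude.
Maximum observable latitude ≈ 49.0 + 0.63 = 49.6°.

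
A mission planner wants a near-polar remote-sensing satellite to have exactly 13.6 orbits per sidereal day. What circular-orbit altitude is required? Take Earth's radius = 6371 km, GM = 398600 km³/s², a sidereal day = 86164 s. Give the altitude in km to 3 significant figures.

Required period T = 86164 / 13.6 = 6335.6 s.
From T = 2π√(a³/μ): a = (μ T²/4π²)^(1/3) = (398600 × 6335.6² / 4π²)^(1/3) = 7400 km.
Altitude h = a − R = 7400 − 6371 = 1029 km.

1030 km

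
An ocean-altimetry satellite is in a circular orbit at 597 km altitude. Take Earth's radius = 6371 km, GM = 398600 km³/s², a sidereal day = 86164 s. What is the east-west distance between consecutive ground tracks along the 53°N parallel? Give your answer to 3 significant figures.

Semi-major axis a = 6371 + 597 = 6968 km. Period T = 2π√(a³/μ) = 2π√(6968³/398600) = 5788.6 s = 96.48 min.
Node shift per orbit = (5788.6/86164) × 360° = 24.19°.
Equatorial spacing = 24.19 × 111.2 km/° = 2689 km.
At 53° latitude, spacing = 2689 × cos(53°) = 1618 km.

1620 km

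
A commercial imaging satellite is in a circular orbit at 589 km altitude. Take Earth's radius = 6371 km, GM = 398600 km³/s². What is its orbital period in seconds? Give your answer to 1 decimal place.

Semi-major axis a = 6371 + 589 = 6960 km. Period T = 2π√(a³/μ) = 2π√(6960³/398600) = 5778.6 s = 96.31 min.

5778.6 seconds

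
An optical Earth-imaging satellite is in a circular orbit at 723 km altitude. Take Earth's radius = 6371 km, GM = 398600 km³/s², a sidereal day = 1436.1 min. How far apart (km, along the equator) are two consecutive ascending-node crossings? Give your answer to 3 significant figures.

Semi-major axis a = 6371 + 723 = 7094 km. Period T = 2π√(a³/μ) = 2π√(7094³/398600) = 5946.3 s = 99.11 min.
During one orbit Earth rotates (5946.3 / 86166) × 360° = 24.84°.
At the equator that is 24.84° × (2π·6371/360) km/° = 24.84 × 111.2 = 2762 km.

2760 km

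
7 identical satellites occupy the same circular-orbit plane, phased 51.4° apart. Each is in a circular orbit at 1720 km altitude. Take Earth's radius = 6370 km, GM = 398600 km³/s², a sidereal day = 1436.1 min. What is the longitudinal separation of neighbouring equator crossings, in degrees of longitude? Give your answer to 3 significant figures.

4.32°

Semi-major axis a = 6370 + 1720 = 8090 km. Period T = 2π√(a³/μ) = 2π√(8090³/398600) = 7241.6 s = 120.69 min.
Single-satellite node shift = (7241.6/86166) × 360° = 30.26°.
With 7 satellites evenly phased, successive equator crossings are 30.26/7 = 4.322° apart.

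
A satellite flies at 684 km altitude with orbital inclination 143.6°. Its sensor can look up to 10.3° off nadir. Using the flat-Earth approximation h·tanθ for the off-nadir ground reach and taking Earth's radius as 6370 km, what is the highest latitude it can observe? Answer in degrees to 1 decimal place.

Retrograde orbit: the ground track reaches ±(180° − i) = ±(180 − 143.6) = ±36.4°.
Sensor half-swath on the ground ≈ 684·tan(10.3°) = 124 km = 1.12° of latitude.
Maximum observable latitude ≈ 36.4 + 1.12 = 37.5°.

37.5°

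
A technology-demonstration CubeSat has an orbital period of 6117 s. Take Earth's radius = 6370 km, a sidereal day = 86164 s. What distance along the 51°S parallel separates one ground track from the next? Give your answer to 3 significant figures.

Node shift per orbit = (6117.0/86164) × 360° = 25.56°.
Equatorial spacing = 25.56 × 111.2 km/° = 2841 km.
At 51° latitude, spacing = 2841 × cos(51°) = 1788 km.

1790 km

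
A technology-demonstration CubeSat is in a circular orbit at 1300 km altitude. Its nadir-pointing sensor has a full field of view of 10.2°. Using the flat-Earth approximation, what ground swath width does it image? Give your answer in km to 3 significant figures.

Half-angle = 10.2°/2 = 5.1°.
Swath width ≈ 2h·tan(θ/2) = 2 × 1300 × tan(5.1°) = 232.0 km.

232 km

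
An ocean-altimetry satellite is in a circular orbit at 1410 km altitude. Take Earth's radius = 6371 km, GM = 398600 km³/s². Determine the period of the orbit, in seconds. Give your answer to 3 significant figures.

6830 seconds

Semi-major axis a = 6371 + 1410 = 7781 km. Period T = 2π√(a³/μ) = 2π√(7781³/398600) = 6830.7 s = 113.84 min.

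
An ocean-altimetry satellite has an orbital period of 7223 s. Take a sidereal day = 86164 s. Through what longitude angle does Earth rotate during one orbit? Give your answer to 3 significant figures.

30.2°

During one orbit Earth rotates (7223.0 / 86164) × 360° = 30.18°.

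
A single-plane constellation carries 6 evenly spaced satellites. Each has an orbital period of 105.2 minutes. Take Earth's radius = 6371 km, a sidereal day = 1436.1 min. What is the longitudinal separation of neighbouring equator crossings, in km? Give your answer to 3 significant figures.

T = 105.2 min = 6312.0 s.
Single-satellite node shift = (6312.0/86166) × 360° = 26.37°.
With 6 satellites evenly phased, successive equator crossings are 26.37/6 = 4.395° apart.
That is 4.395 × 111.2 = 489 km at the equator.

489 km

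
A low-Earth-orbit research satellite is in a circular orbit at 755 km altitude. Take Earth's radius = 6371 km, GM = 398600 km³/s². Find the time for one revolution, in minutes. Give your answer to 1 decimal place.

Semi-major axis a = 6371 + 755 = 7126 km. Period T = 2π√(a³/μ) = 2π√(7126³/398600) = 5986.6 s = 99.78 min.

99.8 min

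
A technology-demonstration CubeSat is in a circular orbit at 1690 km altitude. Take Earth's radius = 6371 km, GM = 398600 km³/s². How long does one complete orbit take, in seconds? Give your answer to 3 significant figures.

Semi-major axis a = 6371 + 1690 = 8061 km. Period T = 2π√(a³/μ) = 2π√(8061³/398600) = 7202.7 s = 120.04 min.

7200 seconds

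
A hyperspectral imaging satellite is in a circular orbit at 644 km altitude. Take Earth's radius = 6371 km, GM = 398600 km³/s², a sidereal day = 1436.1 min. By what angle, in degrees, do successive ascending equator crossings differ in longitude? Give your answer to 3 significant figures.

24.4°

Semi-major axis a = 6371 + 644 = 7015 km. Period T = 2π√(a³/μ) = 2π√(7015³/398600) = 5847.3 s = 97.45 min.
During one orbit Earth rotates (5847.3 / 86166) × 360° = 24.43°.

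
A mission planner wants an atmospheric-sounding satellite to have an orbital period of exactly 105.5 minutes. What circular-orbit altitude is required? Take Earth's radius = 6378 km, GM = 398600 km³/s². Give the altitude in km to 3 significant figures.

1020 km

T = 105.5 min = 6330.0 s.
From T = 2π√(a³/μ): a = (μ T²/4π²)^(1/3) = (398600 × 6330.0² / 4π²)^(1/3) = 7396 km.
Altitude h = a − R = 7396 − 6378 = 1018 km.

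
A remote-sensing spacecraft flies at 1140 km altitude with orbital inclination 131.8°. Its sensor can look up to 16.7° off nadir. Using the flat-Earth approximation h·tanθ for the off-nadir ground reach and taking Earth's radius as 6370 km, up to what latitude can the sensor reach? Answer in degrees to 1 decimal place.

51.3°

Retrograde orbit: the ground track reaches ±(180° − i) = ±(180 − 131.8) = ±48.2°.
Sensor half-swath on the ground ≈ 1140·tan(16.7°) = 342 km = 3.08° of latitude.
Maximum observable latitude ≈ 48.2 + 3.08 = 51.3°.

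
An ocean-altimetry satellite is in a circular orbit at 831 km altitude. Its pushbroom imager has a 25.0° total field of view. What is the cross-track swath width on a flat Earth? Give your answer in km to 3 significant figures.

368 km

Half-angle = 25.0°/2 = 12.5°.
Swath width ≈ 2h·tan(θ/2) = 2 × 831 × tan(12.5°) = 368.5 km.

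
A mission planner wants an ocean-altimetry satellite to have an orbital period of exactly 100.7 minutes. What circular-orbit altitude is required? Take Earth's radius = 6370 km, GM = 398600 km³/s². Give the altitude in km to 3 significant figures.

800 km

T = 100.7 min = 6042.0 s.
From T = 2π√(a³/μ): a = (μ T²/4π²)^(1/3) = (398600 × 6042.0² / 4π²)^(1/3) = 7170 km.
Altitude h = a − R = 7170 − 6370 = 800 km.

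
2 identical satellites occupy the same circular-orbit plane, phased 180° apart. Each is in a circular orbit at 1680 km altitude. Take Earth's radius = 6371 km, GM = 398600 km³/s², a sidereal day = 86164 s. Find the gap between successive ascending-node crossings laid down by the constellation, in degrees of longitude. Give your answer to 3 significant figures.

Semi-major axis a = 6371 + 1680 = 8051 km. Period T = 2π√(a³/μ) = 2π√(8051³/398600) = 7189.3 s = 119.82 min.
Single-satellite node shift = (7189.3/86164) × 360° = 30.04°.
With 2 satellites evenly phased, successive equator crossings are 30.04/2 = 15.019° apart.

15.0°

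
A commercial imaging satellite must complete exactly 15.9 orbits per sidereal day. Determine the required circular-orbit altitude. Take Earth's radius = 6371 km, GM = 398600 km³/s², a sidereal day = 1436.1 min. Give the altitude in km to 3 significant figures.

297 km

Required period T = 86166 / 15.9 = 5419.2 s.
From T = 2π√(a³/μ): a = (μ T²/4π²)^(1/3) = (398600 × 5419.2² / 4π²)^(1/3) = 6668 km.
Altitude h = a − R = 6668 − 6371 = 297 km.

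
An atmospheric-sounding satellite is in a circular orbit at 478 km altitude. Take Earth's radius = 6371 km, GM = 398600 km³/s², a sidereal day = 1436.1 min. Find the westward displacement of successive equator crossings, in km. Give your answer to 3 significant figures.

Semi-major axis a = 6371 + 478 = 6849 km. Period T = 2π√(a³/μ) = 2π√(6849³/398600) = 5640.9 s = 94.02 min.
During one orbit Earth rotates (5640.9 / 86166) × 360° = 23.57°.
At the equator that is 23.57° × (2π·6371/360) km/° = 23.57 × 111.2 = 2621 km.

2620 km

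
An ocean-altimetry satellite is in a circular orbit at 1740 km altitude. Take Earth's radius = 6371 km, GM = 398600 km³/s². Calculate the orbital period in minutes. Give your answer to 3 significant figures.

121 min

Semi-major axis a = 6371 + 1740 = 8111 km. Period T = 2π√(a³/μ) = 2π√(8111³/398600) = 7269.8 s = 121.16 min.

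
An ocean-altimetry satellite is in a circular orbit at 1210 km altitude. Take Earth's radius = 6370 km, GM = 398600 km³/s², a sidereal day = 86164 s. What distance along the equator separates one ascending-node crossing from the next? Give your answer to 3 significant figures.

3050 km

Semi-major axis a = 6370 + 1210 = 7580 km. Period T = 2π√(a³/μ) = 2π√(7580³/398600) = 6567.7 s = 109.46 min.
During one orbit Earth rotates (6567.7 / 86164) × 360° = 27.44°.
At the equator that is 27.44° × (2π·6370/360) km/° = 27.44 × 111.2 = 3051 km.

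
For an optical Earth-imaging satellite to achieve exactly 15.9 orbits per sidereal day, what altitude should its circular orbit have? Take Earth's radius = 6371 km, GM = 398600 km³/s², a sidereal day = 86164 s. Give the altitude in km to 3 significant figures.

297 km

Required period T = 86164 / 15.9 = 5419.1 s.
From T = 2π√(a³/μ): a = (μ T²/4π²)^(1/3) = (398600 × 5419.1² / 4π²)^(1/3) = 6668 km.
Altitude h = a − R = 6668 − 6371 = 297 km.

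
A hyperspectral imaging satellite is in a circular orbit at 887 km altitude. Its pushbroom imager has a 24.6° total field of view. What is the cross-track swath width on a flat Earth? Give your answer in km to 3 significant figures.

387 km

Half-angle = 24.6°/2 = 12.3°.
Swath width ≈ 2h·tan(θ/2) = 2 × 887 × tan(12.3°) = 386.8 km.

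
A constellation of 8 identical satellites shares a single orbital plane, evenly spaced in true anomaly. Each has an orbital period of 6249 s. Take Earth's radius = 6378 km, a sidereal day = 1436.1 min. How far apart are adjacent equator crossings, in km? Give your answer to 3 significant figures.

Single-satellite node shift = (6249.0/86166) × 360° = 26.11°.
With 8 satellites evenly phased, successive equator crossings are 26.11/8 = 3.264° apart.
That is 3.264 × 111.3 = 363 km at the equator.

363 km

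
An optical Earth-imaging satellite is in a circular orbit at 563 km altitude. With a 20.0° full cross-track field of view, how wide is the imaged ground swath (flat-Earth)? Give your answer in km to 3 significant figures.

Half-angle = 20.0°/2 = 10°.
Swath width ≈ 2h·tan(θ/2) = 2 × 563 × tan(10°) = 198.5 km.

199 km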